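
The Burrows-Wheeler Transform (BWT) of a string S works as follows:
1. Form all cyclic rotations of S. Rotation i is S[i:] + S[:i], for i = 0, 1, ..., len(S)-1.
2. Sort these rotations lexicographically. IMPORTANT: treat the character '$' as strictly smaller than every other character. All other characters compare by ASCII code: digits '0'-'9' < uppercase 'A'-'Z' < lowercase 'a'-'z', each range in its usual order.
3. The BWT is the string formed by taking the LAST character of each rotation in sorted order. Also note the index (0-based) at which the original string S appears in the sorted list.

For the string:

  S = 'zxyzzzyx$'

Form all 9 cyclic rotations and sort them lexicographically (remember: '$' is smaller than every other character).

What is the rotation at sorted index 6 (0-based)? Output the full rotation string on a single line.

All 9 rotations (rotation i = S[i:]+S[:i]):
  rot[0] = zxyzzzyx$
  rot[1] = xyzzzyx$z
  rot[2] = yzzzyx$zx
  rot[3] = zzzyx$zxy
  rot[4] = zzyx$zxyz
  rot[5] = zyx$zxyzz
  rot[6] = yx$zxyzzz
  rot[7] = x$zxyzzzy
  rot[8] = $zxyzzzyx
Sorted (with $ < everything):
  sorted[0] = $zxyzzzyx
  sorted[1] = x$zxyzzzy
  sorted[2] = xyzzzyx$z
  sorted[3] = yx$zxyzzz
  sorted[4] = yzzzyx$zx
  sorted[5] = zxyzzzyx$
  sorted[6] = zyx$zxyzz
  sorted[7] = zzyx$zxyz
  sorted[8] = zzzyx$zxy
sorted[6] = zyx$zxyzz

Answer: zyx$zxyzz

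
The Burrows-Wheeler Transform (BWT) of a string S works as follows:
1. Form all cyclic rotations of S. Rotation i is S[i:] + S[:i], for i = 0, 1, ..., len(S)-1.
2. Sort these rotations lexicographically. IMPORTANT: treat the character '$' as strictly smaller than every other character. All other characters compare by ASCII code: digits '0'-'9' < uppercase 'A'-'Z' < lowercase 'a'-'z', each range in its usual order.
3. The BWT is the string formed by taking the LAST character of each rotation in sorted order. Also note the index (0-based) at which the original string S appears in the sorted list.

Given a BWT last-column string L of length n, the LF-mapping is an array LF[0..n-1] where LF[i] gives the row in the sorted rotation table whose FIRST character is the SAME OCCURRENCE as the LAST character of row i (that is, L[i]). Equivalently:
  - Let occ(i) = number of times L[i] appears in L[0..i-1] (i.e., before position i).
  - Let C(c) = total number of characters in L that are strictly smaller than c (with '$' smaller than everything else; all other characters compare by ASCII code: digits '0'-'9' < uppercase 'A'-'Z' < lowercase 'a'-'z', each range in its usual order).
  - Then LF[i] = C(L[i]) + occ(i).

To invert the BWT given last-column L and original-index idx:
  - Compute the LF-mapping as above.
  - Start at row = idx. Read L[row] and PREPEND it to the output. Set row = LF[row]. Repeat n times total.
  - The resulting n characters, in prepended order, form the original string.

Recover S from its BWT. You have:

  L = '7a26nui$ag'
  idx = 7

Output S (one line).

LF mapping: 3 4 1 2 8 9 7 0 5 6
Walk LF starting at row 7, prepending L[row]:
  step 1: row=7, L[7]='$', prepend. Next row=LF[7]=0
  step 2: row=0, L[0]='7', prepend. Next row=LF[0]=3
  step 3: row=3, L[3]='6', prepend. Next row=LF[3]=2
  step 4: row=2, L[2]='2', prepend. Next row=LF[2]=1
  step 5: row=1, L[1]='a', prepend. Next row=LF[1]=4
  step 6: row=4, L[4]='n', prepend. Next row=LF[4]=8
  step 7: row=8, L[8]='a', prepend. Next row=LF[8]=5
  step 8: row=5, L[5]='u', prepend. Next row=LF[5]=9
  step 9: row=9, L[9]='g', prepend. Next row=LF[9]=6
  step 10: row=6, L[6]='i', prepend. Next row=LF[6]=7
Reversed output: iguana267$

Answer: iguana267$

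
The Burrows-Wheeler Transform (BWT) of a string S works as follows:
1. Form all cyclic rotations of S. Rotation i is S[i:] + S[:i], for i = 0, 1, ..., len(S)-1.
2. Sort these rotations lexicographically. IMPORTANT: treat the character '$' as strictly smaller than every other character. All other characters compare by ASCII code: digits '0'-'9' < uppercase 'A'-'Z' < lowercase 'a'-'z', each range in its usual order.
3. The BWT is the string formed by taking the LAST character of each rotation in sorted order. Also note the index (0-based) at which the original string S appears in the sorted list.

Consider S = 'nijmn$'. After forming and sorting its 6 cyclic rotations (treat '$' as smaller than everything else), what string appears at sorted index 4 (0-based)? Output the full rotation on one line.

All 6 rotations (rotation i = S[i:]+S[:i]):
  rot[0] = nijmn$
  rot[1] = ijmn$n
  rot[2] = jmn$ni
  rot[3] = mn$nij
  rot[4] = n$nijm
  rot[5] = $nijmn
Sorted (with $ < everything):
  sorted[0] = $nijmn
  sorted[1] = ijmn$n
  sorted[2] = jmn$ni
  sorted[3] = mn$nij
  sorted[4] = n$nijm
  sorted[5] = nijmn$
sorted[4] = n$nijm

Answer: n$nijm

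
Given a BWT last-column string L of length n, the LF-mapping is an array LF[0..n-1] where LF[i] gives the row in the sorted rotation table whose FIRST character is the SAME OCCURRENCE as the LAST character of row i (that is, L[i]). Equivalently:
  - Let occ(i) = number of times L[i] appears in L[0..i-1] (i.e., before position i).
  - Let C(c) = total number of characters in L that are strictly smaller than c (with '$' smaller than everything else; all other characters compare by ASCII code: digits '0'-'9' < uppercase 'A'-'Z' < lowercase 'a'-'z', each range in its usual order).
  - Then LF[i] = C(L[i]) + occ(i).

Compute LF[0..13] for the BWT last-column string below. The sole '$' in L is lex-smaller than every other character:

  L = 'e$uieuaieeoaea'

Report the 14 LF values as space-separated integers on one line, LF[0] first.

Answer: 4 0 12 9 5 13 1 10 6 7 11 2 8 3

Derivation:
Char counts: '$':1, 'a':3, 'e':5, 'i':2, 'o':1, 'u':2
C (first-col start): C('$')=0, C('a')=1, C('e')=4, C('i')=9, C('o')=11, C('u')=12
L[0]='e': occ=0, LF[0]=C('e')+0=4+0=4
L[1]='$': occ=0, LF[1]=C('$')+0=0+0=0
L[2]='u': occ=0, LF[2]=C('u')+0=12+0=12
L[3]='i': occ=0, LF[3]=C('i')+0=9+0=9
L[4]='e': occ=1, LF[4]=C('e')+1=4+1=5
L[5]='u': occ=1, LF[5]=C('u')+1=12+1=13
L[6]='a': occ=0, LF[6]=C('a')+0=1+0=1
L[7]='i': occ=1, LF[7]=C('i')+1=9+1=10
L[8]='e': occ=2, LF[8]=C('e')+2=4+2=6
L[9]='e': occ=3, LF[9]=C('e')+3=4+3=7
L[10]='o': occ=0, LF[10]=C('o')+0=11+0=11
L[11]='a': occ=1, LF[11]=C('a')+1=1+1=2
L[12]='e': occ=4, LF[12]=C('e')+4=4+4=8
L[13]='a': occ=2, LF[13]=C('a')+2=1+2=3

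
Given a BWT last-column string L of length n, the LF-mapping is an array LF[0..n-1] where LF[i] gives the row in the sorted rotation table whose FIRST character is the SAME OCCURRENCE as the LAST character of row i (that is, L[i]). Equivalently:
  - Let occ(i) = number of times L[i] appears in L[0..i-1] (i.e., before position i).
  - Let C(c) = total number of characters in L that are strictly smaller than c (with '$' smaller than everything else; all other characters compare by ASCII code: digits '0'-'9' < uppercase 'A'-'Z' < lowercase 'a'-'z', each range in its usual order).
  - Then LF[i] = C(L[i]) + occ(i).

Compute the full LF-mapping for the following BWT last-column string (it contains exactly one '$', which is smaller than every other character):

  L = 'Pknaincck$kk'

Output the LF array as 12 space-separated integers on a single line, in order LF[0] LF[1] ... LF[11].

Char counts: '$':1, 'P':1, 'a':1, 'c':2, 'i':1, 'k':4, 'n':2
C (first-col start): C('$')=0, C('P')=1, C('a')=2, C('c')=3, C('i')=5, C('k')=6, C('n')=10
L[0]='P': occ=0, LF[0]=C('P')+0=1+0=1
L[1]='k': occ=0, LF[1]=C('k')+0=6+0=6
L[2]='n': occ=0, LF[2]=C('n')+0=10+0=10
L[3]='a': occ=0, LF[3]=C('a')+0=2+0=2
L[4]='i': occ=0, LF[4]=C('i')+0=5+0=5
L[5]='n': occ=1, LF[5]=C('n')+1=10+1=11
L[6]='c': occ=0, LF[6]=C('c')+0=3+0=3
L[7]='c': occ=1, LF[7]=C('c')+1=3+1=4
L[8]='k': occ=1, LF[8]=C('k')+1=6+1=7
L[9]='$': occ=0, LF[9]=C('$')+0=0+0=0
L[10]='k': occ=2, LF[10]=C('k')+2=6+2=8
L[11]='k': occ=3, LF[11]=C('k')+3=6+3=9

Answer: 1 6 10 2 5 11 3 4 7 0 8 9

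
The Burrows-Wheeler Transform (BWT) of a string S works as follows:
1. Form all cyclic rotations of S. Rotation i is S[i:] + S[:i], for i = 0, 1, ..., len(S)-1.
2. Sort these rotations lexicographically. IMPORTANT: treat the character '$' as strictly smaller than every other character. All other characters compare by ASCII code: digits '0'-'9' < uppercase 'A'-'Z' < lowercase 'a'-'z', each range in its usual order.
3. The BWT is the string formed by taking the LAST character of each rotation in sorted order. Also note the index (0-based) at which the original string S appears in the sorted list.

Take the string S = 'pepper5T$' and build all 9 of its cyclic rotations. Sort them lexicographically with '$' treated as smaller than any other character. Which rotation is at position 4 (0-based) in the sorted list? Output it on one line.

Answer: er5T$pepp

Derivation:
All 9 rotations (rotation i = S[i:]+S[:i]):
  rot[0] = pepper5T$
  rot[1] = epper5T$p
  rot[2] = pper5T$pe
  rot[3] = per5T$pep
  rot[4] = er5T$pepp
  rot[5] = r5T$peppe
  rot[6] = 5T$pepper
  rot[7] = T$pepper5
  rot[8] = $pepper5T
Sorted (with $ < everything):
  sorted[0] = $pepper5T
  sorted[1] = 5T$pepper
  sorted[2] = T$pepper5
  sorted[3] = epper5T$p
  sorted[4] = er5T$pepp
  sorted[5] = pepper5T$
  sorted[6] = per5T$pep
  sorted[7] = pper5T$pe
  sorted[8] = r5T$peppe
sorted[4] = er5T$pepp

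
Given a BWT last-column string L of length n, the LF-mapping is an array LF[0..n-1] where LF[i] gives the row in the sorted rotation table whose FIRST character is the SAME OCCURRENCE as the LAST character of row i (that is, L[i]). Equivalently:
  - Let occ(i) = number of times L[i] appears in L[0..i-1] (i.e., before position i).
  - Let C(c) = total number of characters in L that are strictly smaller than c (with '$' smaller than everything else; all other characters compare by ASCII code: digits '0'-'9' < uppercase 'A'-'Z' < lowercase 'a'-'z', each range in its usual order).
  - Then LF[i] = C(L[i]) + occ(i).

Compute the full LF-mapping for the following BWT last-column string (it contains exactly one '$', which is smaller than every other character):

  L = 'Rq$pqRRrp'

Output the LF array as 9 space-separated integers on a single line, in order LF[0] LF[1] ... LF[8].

Char counts: '$':1, 'R':3, 'p':2, 'q':2, 'r':1
C (first-col start): C('$')=0, C('R')=1, C('p')=4, C('q')=6, C('r')=8
L[0]='R': occ=0, LF[0]=C('R')+0=1+0=1
L[1]='q': occ=0, LF[1]=C('q')+0=6+0=6
L[2]='$': occ=0, LF[2]=C('$')+0=0+0=0
L[3]='p': occ=0, LF[3]=C('p')+0=4+0=4
L[4]='q': occ=1, LF[4]=C('q')+1=6+1=7
L[5]='R': occ=1, LF[5]=C('R')+1=1+1=2
L[6]='R': occ=2, LF[6]=C('R')+2=1+2=3
L[7]='r': occ=0, LF[7]=C('r')+0=8+0=8
L[8]='p': occ=1, LF[8]=C('p')+1=4+1=5

Answer: 1 6 0 4 7 2 3 8 5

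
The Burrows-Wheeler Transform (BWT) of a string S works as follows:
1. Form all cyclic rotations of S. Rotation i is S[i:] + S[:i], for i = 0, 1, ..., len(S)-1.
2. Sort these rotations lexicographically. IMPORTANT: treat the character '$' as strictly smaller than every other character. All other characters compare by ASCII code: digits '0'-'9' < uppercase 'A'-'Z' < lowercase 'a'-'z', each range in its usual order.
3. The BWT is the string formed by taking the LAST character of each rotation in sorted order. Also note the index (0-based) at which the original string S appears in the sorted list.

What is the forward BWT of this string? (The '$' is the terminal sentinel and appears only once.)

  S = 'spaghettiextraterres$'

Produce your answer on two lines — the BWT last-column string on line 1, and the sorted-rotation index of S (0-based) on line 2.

Answer: sprtrhiagtstree$atxee
15

Derivation:
All 21 rotations (rotation i = S[i:]+S[:i]):
  rot[0] = spaghettiextraterres$
  rot[1] = paghettiextraterres$s
  rot[2] = aghettiextraterres$sp
  rot[3] = ghettiextraterres$spa
  rot[4] = hettiextraterres$spag
  rot[5] = ettiextraterres$spagh
  rot[6] = ttiextraterres$spaghe
  rot[7] = tiextraterres$spaghet
  rot[8] = iextraterres$spaghett
  rot[9] = extraterres$spaghetti
  rot[10] = xtraterres$spaghettie
  rot[11] = traterres$spaghettiex
  rot[12] = raterres$spaghettiext
  rot[13] = aterres$spaghettiextr
  rot[14] = terres$spaghettiextra
  rot[15] = erres$spaghettiextrat
  rot[16] = rres$spaghettiextrate
  rot[17] = res$spaghettiextrater
  rot[18] = es$spaghettiextraterr
  rot[19] = s$spaghettiextraterre
  rot[20] = $spaghettiextraterres
Sorted (with $ < everything):
  sorted[0] = $spaghettiextraterres  (last char: 's')
  sorted[1] = aghettiextraterres$sp  (last char: 'p')
  sorted[2] = aterres$spaghettiextr  (last char: 'r')
  sorted[3] = erres$spaghettiextrat  (last char: 't')
  sorted[4] = es$spaghettiextraterr  (last char: 'r')
  sorted[5] = ettiextraterres$spagh  (last char: 'h')
  sorted[6] = extraterres$spaghetti  (last char: 'i')
  sorted[7] = ghettiextraterres$spa  (last char: 'a')
  sorted[8] = hettiextraterres$spag  (last char: 'g')
  sorted[9] = iextraterres$spaghett  (last char: 't')
  sorted[10] = paghettiextraterres$s  (last char: 's')
  sorted[11] = raterres$spaghettiext  (last char: 't')
  sorted[12] = res$spaghettiextrater  (last char: 'r')
  sorted[13] = rres$spaghettiextrate  (last char: 'e')
  sorted[14] = s$spaghettiextraterre  (last char: 'e')
  sorted[15] = spaghettiextraterres$  (last char: '$')
  sorted[16] = terres$spaghettiextra  (last char: 'a')
  sorted[17] = tiextraterres$spaghet  (last char: 't')
  sorted[18] = traterres$spaghettiex  (last char: 'x')
  sorted[19] = ttiextraterres$spaghe  (last char: 'e')
  sorted[20] = xtraterres$spaghettie  (last char: 'e')
Last column: sprtrhiagtstree$atxee
Original string S is at sorted index 15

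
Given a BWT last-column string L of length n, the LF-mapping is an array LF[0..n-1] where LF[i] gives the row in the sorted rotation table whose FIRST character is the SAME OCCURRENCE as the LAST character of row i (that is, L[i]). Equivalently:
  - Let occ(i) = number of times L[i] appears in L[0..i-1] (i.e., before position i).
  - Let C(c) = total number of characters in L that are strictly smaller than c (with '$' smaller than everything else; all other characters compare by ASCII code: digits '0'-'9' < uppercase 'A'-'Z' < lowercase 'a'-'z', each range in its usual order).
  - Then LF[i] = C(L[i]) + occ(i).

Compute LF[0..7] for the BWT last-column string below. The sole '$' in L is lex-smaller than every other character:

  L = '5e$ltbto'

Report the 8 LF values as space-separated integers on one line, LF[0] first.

Answer: 1 3 0 4 6 2 7 5

Derivation:
Char counts: '$':1, '5':1, 'b':1, 'e':1, 'l':1, 'o':1, 't':2
C (first-col start): C('$')=0, C('5')=1, C('b')=2, C('e')=3, C('l')=4, C('o')=5, C('t')=6
L[0]='5': occ=0, LF[0]=C('5')+0=1+0=1
L[1]='e': occ=0, LF[1]=C('e')+0=3+0=3
L[2]='$': occ=0, LF[2]=C('$')+0=0+0=0
L[3]='l': occ=0, LF[3]=C('l')+0=4+0=4
L[4]='t': occ=0, LF[4]=C('t')+0=6+0=6
L[5]='b': occ=0, LF[5]=C('b')+0=2+0=2
L[6]='t': occ=1, LF[6]=C('t')+1=6+1=7
L[7]='o': occ=0, LF[7]=C('o')+0=5+0=5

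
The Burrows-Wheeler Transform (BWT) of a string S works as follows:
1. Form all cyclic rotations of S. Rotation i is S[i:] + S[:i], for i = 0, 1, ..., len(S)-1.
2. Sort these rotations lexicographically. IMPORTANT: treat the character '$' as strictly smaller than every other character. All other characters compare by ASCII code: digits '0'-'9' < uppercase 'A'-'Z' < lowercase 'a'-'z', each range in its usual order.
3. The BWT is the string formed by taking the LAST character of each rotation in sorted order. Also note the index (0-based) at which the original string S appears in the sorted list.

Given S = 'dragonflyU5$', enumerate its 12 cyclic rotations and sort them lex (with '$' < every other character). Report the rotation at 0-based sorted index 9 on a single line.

All 12 rotations (rotation i = S[i:]+S[:i]):
  rot[0] = dragonflyU5$
  rot[1] = ragonflyU5$d
  rot[2] = agonflyU5$dr
  rot[3] = gonflyU5$dra
  rot[4] = onflyU5$drag
  rot[5] = nflyU5$drago
  rot[6] = flyU5$dragon
  rot[7] = lyU5$dragonf
  rot[8] = yU5$dragonfl
  rot[9] = U5$dragonfly
  rot[10] = 5$dragonflyU
  rot[11] = $dragonflyU5
Sorted (with $ < everything):
  sorted[0] = $dragonflyU5
  sorted[1] = 5$dragonflyU
  sorted[2] = U5$dragonfly
  sorted[3] = agonflyU5$dr
  sorted[4] = dragonflyU5$
  sorted[5] = flyU5$dragon
  sorted[6] = gonflyU5$dra
  sorted[7] = lyU5$dragonf
  sorted[8] = nflyU5$drago
  sorted[9] = onflyU5$drag
  sorted[10] = ragonflyU5$d
  sorted[11] = yU5$dragonfl
sorted[9] = onflyU5$drag

Answer: onflyU5$drag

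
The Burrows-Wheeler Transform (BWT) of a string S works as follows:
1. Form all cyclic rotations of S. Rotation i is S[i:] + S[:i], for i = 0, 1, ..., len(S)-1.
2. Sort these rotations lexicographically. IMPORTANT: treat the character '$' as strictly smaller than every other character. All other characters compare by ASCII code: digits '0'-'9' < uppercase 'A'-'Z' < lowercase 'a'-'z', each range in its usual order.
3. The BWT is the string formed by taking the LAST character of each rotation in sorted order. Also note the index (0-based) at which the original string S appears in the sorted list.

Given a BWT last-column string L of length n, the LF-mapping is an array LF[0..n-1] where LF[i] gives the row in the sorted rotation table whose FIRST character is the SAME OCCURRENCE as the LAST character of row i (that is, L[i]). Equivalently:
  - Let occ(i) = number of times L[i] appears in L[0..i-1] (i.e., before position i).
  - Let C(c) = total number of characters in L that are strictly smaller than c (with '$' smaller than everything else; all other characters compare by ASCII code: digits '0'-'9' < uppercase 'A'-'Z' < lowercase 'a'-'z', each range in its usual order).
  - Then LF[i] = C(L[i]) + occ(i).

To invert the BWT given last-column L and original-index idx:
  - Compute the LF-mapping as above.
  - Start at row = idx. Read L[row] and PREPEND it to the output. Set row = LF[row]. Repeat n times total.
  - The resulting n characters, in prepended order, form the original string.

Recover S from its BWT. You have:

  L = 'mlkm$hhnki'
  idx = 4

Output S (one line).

LF mapping: 7 6 4 8 0 1 2 9 5 3
Walk LF starting at row 4, prepending L[row]:
  step 1: row=4, L[4]='$', prepend. Next row=LF[4]=0
  step 2: row=0, L[0]='m', prepend. Next row=LF[0]=7
  step 3: row=7, L[7]='n', prepend. Next row=LF[7]=9
  step 4: row=9, L[9]='i', prepend. Next row=LF[9]=3
  step 5: row=3, L[3]='m', prepend. Next row=LF[3]=8
  step 6: row=8, L[8]='k', prepend. Next row=LF[8]=5
  step 7: row=5, L[5]='h', prepend. Next row=LF[5]=1
  step 8: row=1, L[1]='l', prepend. Next row=LF[1]=6
  step 9: row=6, L[6]='h', prepend. Next row=LF[6]=2
  step 10: row=2, L[2]='k', prepend. Next row=LF[2]=4
Reversed output: khlhkminm$

Answer: khlhkminm$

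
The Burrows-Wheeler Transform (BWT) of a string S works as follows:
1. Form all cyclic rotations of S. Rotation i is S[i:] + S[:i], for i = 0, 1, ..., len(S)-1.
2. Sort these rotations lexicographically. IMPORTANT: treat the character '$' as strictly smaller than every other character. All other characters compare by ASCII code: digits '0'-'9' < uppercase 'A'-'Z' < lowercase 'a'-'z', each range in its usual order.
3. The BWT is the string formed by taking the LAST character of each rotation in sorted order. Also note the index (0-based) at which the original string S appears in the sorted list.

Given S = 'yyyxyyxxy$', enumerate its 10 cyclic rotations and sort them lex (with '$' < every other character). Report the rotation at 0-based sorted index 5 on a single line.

Answer: yxxy$yyyxy

Derivation:
All 10 rotations (rotation i = S[i:]+S[:i]):
  rot[0] = yyyxyyxxy$
  rot[1] = yyxyyxxy$y
  rot[2] = yxyyxxy$yy
  rot[3] = xyyxxy$yyy
  rot[4] = yyxxy$yyyx
  rot[5] = yxxy$yyyxy
  rot[6] = xxy$yyyxyy
  rot[7] = xy$yyyxyyx
  rot[8] = y$yyyxyyxx
  rot[9] = $yyyxyyxxy
Sorted (with $ < everything):
  sorted[0] = $yyyxyyxxy
  sorted[1] = xxy$yyyxyy
  sorted[2] = xy$yyyxyyx
  sorted[3] = xyyxxy$yyy
  sorted[4] = y$yyyxyyxx
  sorted[5] = yxxy$yyyxy
  sorted[6] = yxyyxxy$yy
  sorted[7] = yyxxy$yyyx
  sorted[8] = yyxyyxxy$y
  sorted[9] = yyyxyyxxy$
sorted[5] = yxxy$yyyxy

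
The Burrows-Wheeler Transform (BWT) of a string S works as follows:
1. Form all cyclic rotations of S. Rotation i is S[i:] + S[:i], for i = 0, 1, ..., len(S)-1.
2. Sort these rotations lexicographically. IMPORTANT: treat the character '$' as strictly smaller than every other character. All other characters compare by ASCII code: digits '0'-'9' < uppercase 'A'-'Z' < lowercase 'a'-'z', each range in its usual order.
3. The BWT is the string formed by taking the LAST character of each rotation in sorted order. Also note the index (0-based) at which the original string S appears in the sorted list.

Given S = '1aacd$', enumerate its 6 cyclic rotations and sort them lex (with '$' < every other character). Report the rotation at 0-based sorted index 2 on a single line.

All 6 rotations (rotation i = S[i:]+S[:i]):
  rot[0] = 1aacd$
  rot[1] = aacd$1
  rot[2] = acd$1a
  rot[3] = cd$1aa
  rot[4] = d$1aac
  rot[5] = $1aacd
Sorted (with $ < everything):
  sorted[0] = $1aacd
  sorted[1] = 1aacd$
  sorted[2] = aacd$1
  sorted[3] = acd$1a
  sorted[4] = cd$1aa
  sorted[5] = d$1aac
sorted[2] = aacd$1

Answer: aacd$1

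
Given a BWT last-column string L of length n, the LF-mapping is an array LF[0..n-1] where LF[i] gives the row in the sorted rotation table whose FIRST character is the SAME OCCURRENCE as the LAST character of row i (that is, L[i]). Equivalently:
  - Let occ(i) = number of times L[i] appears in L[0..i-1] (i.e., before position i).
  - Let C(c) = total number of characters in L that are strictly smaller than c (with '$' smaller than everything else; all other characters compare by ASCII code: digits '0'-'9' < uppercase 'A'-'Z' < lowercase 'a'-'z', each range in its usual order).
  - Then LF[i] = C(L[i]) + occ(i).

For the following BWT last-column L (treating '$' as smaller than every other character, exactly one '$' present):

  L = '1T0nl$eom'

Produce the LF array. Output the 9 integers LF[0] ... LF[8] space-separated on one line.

Answer: 2 3 1 7 5 0 4 8 6

Derivation:
Char counts: '$':1, '0':1, '1':1, 'T':1, 'e':1, 'l':1, 'm':1, 'n':1, 'o':1
C (first-col start): C('$')=0, C('0')=1, C('1')=2, C('T')=3, C('e')=4, C('l')=5, C('m')=6, C('n')=7, C('o')=8
L[0]='1': occ=0, LF[0]=C('1')+0=2+0=2
L[1]='T': occ=0, LF[1]=C('T')+0=3+0=3
L[2]='0': occ=0, LF[2]=C('0')+0=1+0=1
L[3]='n': occ=0, LF[3]=C('n')+0=7+0=7
L[4]='l': occ=0, LF[4]=C('l')+0=5+0=5
L[5]='$': occ=0, LF[5]=C('$')+0=0+0=0
L[6]='e': occ=0, LF[6]=C('e')+0=4+0=4
L[7]='o': occ=0, LF[7]=C('o')+0=8+0=8
L[8]='m': occ=0, LF[8]=C('m')+0=6+0=6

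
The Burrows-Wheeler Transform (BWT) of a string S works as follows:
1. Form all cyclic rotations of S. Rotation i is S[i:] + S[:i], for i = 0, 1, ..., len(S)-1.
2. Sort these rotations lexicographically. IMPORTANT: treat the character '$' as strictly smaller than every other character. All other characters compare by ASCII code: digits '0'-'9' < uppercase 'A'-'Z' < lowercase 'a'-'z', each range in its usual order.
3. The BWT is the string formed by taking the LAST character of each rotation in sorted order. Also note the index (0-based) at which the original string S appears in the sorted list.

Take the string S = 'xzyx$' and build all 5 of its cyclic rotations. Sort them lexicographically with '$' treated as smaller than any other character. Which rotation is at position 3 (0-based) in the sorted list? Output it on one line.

All 5 rotations (rotation i = S[i:]+S[:i]):
  rot[0] = xzyx$
  rot[1] = zyx$x
  rot[2] = yx$xz
  rot[3] = x$xzy
  rot[4] = $xzyx
Sorted (with $ < everything):
  sorted[0] = $xzyx
  sorted[1] = x$xzy
  sorted[2] = xzyx$
  sorted[3] = yx$xz
  sorted[4] = zyx$x
sorted[3] = yx$xz

Answer: yx$xz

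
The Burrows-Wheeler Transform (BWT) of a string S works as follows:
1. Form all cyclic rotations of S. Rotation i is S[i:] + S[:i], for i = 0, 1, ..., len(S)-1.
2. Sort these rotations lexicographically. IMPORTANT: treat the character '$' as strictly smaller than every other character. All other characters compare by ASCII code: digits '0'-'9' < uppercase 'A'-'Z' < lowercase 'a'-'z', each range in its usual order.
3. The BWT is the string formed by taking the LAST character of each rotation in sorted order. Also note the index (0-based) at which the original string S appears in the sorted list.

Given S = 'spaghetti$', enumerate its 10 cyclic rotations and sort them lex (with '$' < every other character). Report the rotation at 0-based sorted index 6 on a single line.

Answer: paghetti$s

Derivation:
All 10 rotations (rotation i = S[i:]+S[:i]):
  rot[0] = spaghetti$
  rot[1] = paghetti$s
  rot[2] = aghetti$sp
  rot[3] = ghetti$spa
  rot[4] = hetti$spag
  rot[5] = etti$spagh
  rot[6] = tti$spaghe
  rot[7] = ti$spaghet
  rot[8] = i$spaghett
  rot[9] = $spaghetti
Sorted (with $ < everything):
  sorted[0] = $spaghetti
  sorted[1] = aghetti$sp
  sorted[2] = etti$spagh
  sorted[3] = ghetti$spa
  sorted[4] = hetti$spag
  sorted[5] = i$spaghett
  sorted[6] = paghetti$s
  sorted[7] = spaghetti$
  sorted[8] = ti$spaghet
  sorted[9] = tti$spaghe
sorted[6] = paghetti$s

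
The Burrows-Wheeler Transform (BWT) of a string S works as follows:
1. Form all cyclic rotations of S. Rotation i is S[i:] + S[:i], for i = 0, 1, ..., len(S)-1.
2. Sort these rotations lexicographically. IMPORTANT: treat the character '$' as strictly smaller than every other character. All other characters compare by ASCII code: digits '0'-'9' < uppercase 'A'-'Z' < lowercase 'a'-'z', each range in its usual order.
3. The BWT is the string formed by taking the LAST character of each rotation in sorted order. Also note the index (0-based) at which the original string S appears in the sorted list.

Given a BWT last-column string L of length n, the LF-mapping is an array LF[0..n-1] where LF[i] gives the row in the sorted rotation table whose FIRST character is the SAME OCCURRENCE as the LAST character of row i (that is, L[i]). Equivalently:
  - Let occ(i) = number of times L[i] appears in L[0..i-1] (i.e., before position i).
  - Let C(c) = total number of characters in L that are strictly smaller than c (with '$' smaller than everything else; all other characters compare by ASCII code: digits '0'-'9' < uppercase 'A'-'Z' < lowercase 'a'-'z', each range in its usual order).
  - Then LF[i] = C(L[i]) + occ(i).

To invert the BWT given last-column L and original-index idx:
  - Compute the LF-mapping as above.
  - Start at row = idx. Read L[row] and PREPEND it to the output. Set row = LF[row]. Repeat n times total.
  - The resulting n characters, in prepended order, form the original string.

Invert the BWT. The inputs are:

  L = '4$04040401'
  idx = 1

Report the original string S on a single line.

LF mapping: 6 0 1 7 2 8 3 9 4 5
Walk LF starting at row 1, prepending L[row]:
  step 1: row=1, L[1]='$', prepend. Next row=LF[1]=0
  step 2: row=0, L[0]='4', prepend. Next row=LF[0]=6
  step 3: row=6, L[6]='0', prepend. Next row=LF[6]=3
  step 4: row=3, L[3]='4', prepend. Next row=LF[3]=7
  step 5: row=7, L[7]='4', prepend. Next row=LF[7]=9
  step 6: row=9, L[9]='1', prepend. Next row=LF[9]=5
  step 7: row=5, L[5]='4', prepend. Next row=LF[5]=8
  step 8: row=8, L[8]='0', prepend. Next row=LF[8]=4
  step 9: row=4, L[4]='0', prepend. Next row=LF[4]=2
  step 10: row=2, L[2]='0', prepend. Next row=LF[2]=1
Reversed output: 000414404$

Answer: 000414404$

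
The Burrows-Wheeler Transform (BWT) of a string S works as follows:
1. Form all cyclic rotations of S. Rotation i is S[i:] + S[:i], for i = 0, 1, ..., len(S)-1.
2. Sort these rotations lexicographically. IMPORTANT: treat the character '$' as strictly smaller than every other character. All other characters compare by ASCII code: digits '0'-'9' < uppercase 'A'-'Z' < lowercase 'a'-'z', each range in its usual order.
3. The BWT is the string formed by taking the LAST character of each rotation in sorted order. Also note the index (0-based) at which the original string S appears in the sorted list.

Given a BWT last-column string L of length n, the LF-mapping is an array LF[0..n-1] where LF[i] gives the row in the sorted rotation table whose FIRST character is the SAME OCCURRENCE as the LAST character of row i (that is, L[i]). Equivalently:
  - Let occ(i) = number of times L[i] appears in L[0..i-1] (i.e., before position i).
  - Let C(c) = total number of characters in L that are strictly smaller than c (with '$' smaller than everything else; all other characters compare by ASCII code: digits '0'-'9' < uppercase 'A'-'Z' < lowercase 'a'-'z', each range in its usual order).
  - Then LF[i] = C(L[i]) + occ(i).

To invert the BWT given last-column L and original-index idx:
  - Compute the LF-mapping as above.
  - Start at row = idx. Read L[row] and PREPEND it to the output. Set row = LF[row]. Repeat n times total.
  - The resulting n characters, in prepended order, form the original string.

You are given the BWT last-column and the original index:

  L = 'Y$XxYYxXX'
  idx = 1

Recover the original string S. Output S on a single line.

Answer: XXxXxYYY$

Derivation:
LF mapping: 4 0 1 7 5 6 8 2 3
Walk LF starting at row 1, prepending L[row]:
  step 1: row=1, L[1]='$', prepend. Next row=LF[1]=0
  step 2: row=0, L[0]='Y', prepend. Next row=LF[0]=4
  step 3: row=4, L[4]='Y', prepend. Next row=LF[4]=5
  step 4: row=5, L[5]='Y', prepend. Next row=LF[5]=6
  step 5: row=6, L[6]='x', prepend. Next row=LF[6]=8
  step 6: row=8, L[8]='X', prepend. Next row=LF[8]=3
  step 7: row=3, L[3]='x', prepend. Next row=LF[3]=7
  step 8: row=7, L[7]='X', prepend. Next row=LF[7]=2
  step 9: row=2, L[2]='X', prepend. Next row=LF[2]=1
Reversed output: XXxXxYYY$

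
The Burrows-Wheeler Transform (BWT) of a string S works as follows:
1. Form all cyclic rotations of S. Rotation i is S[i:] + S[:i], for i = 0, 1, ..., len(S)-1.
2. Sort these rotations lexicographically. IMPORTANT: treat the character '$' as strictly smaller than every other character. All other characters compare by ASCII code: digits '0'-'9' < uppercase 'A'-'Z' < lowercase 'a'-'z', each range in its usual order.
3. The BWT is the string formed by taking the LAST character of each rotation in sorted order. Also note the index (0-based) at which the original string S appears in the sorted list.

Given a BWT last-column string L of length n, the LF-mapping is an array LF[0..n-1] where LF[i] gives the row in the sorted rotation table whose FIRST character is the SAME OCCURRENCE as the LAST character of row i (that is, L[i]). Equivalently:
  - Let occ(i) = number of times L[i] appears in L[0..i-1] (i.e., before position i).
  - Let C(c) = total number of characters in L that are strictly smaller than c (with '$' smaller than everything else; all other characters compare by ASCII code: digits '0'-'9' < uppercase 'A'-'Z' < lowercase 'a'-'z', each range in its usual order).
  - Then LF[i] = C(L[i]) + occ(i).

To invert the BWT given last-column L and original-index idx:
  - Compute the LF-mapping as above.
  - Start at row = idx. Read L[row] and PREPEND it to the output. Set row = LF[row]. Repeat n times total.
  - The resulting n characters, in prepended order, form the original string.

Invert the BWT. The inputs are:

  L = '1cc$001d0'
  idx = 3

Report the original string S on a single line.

LF mapping: 4 6 7 0 1 2 5 8 3
Walk LF starting at row 3, prepending L[row]:
  step 1: row=3, L[3]='$', prepend. Next row=LF[3]=0
  step 2: row=0, L[0]='1', prepend. Next row=LF[0]=4
  step 3: row=4, L[4]='0', prepend. Next row=LF[4]=1
  step 4: row=1, L[1]='c', prepend. Next row=LF[1]=6
  step 5: row=6, L[6]='1', prepend. Next row=LF[6]=5
  step 6: row=5, L[5]='0', prepend. Next row=LF[5]=2
  step 7: row=2, L[2]='c', prepend. Next row=LF[2]=7
  step 8: row=7, L[7]='d', prepend. Next row=LF[7]=8
  step 9: row=8, L[8]='0', prepend. Next row=LF[8]=3
Reversed output: 0dc01c01$

Answer: 0dc01c01$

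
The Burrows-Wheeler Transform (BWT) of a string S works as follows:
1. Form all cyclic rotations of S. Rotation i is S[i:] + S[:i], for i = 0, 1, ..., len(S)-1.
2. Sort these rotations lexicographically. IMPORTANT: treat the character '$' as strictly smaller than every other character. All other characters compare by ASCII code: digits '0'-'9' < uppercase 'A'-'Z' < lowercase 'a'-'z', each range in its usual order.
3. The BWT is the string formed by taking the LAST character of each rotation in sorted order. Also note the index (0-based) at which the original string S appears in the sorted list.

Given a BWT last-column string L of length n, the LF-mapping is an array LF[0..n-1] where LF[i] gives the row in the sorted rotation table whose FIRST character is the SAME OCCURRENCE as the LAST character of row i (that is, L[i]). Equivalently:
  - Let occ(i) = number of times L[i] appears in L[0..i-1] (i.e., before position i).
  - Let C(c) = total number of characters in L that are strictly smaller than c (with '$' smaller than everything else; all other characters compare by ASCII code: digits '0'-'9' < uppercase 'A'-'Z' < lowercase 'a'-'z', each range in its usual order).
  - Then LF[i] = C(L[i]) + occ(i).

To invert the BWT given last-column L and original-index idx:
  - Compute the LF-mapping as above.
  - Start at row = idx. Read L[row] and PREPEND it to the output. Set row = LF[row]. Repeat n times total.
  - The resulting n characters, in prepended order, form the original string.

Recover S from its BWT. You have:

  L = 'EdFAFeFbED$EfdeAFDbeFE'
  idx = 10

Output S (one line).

LF mapping: 5 16 9 1 10 18 11 14 6 3 0 7 21 17 19 2 12 4 15 20 13 8
Walk LF starting at row 10, prepending L[row]:
  step 1: row=10, L[10]='$', prepend. Next row=LF[10]=0
  step 2: row=0, L[0]='E', prepend. Next row=LF[0]=5
  step 3: row=5, L[5]='e', prepend. Next row=LF[5]=18
  step 4: row=18, L[18]='b', prepend. Next row=LF[18]=15
  step 5: row=15, L[15]='A', prepend. Next row=LF[15]=2
  step 6: row=2, L[2]='F', prepend. Next row=LF[2]=9
  step 7: row=9, L[9]='D', prepend. Next row=LF[9]=3
  step 8: row=3, L[3]='A', prepend. Next row=LF[3]=1
  step 9: row=1, L[1]='d', prepend. Next row=LF[1]=16
  step 10: row=16, L[16]='F', prepend. Next row=LF[16]=12
  step 11: row=12, L[12]='f', prepend. Next row=LF[12]=21
  step 12: row=21, L[21]='E', prepend. Next row=LF[21]=8
  step 13: row=8, L[8]='E', prepend. Next row=LF[8]=6
  step 14: row=6, L[6]='F', prepend. Next row=LF[6]=11
  step 15: row=11, L[11]='E', prepend. Next row=LF[11]=7
  step 16: row=7, L[7]='b', prepend. Next row=LF[7]=14
  step 17: row=14, L[14]='e', prepend. Next row=LF[14]=19
  step 18: row=19, L[19]='e', prepend. Next row=LF[19]=20
  step 19: row=20, L[20]='F', prepend. Next row=LF[20]=13
  step 20: row=13, L[13]='d', prepend. Next row=LF[13]=17
  step 21: row=17, L[17]='D', prepend. Next row=LF[17]=4
  step 22: row=4, L[4]='F', prepend. Next row=LF[4]=10
Reversed output: FDdFeebEFEEfFdADFAbeE$

Answer: FDdFeebEFEEfFdADFAbeE$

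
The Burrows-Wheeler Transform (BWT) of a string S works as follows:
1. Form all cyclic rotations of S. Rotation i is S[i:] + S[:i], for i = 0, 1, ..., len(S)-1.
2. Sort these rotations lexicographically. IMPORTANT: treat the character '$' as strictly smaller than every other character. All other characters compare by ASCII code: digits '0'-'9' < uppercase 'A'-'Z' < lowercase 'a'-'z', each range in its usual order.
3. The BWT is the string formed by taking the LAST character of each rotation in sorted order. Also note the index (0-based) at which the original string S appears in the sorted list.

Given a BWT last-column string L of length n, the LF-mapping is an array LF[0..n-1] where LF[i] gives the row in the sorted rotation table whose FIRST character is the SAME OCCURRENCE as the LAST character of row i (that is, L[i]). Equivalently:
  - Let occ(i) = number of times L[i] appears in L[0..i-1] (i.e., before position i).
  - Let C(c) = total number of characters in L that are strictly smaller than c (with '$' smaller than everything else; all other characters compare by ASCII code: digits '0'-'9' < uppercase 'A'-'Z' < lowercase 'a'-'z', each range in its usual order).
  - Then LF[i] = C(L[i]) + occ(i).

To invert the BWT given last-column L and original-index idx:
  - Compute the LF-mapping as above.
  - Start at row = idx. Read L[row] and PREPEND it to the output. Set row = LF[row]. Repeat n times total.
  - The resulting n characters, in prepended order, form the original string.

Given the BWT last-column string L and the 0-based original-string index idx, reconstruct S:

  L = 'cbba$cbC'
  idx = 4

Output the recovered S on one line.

Answer: babCcbc$

Derivation:
LF mapping: 6 3 4 2 0 7 5 1
Walk LF starting at row 4, prepending L[row]:
  step 1: row=4, L[4]='$', prepend. Next row=LF[4]=0
  step 2: row=0, L[0]='c', prepend. Next row=LF[0]=6
  step 3: row=6, L[6]='b', prepend. Next row=LF[6]=5
  step 4: row=5, L[5]='c', prepend. Next row=LF[5]=7
  step 5: row=7, L[7]='C', prepend. Next row=LF[7]=1
  step 6: row=1, L[1]='b', prepend. Next row=LF[1]=3
  step 7: row=3, L[3]='a', prepend. Next row=LF[3]=2
  step 8: row=2, L[2]='b', prepend. Next row=LF[2]=4
Reversed output: babCcbc$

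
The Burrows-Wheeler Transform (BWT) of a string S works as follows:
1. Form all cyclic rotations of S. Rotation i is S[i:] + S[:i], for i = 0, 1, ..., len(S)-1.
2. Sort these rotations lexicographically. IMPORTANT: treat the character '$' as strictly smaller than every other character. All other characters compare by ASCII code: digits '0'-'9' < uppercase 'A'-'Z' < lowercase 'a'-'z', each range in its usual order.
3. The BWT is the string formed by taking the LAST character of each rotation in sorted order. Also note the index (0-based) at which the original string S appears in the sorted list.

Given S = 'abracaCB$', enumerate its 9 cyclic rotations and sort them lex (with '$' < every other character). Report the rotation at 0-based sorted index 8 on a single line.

Answer: racaCB$ab

Derivation:
All 9 rotations (rotation i = S[i:]+S[:i]):
  rot[0] = abracaCB$
  rot[1] = bracaCB$a
  rot[2] = racaCB$ab
  rot[3] = acaCB$abr
  rot[4] = caCB$abra
  rot[5] = aCB$abrac
  rot[6] = CB$abraca
  rot[7] = B$abracaC
  rot[8] = $abracaCB
Sorted (with $ < everything):
  sorted[0] = $abracaCB
  sorted[1] = B$abracaC
  sorted[2] = CB$abraca
  sorted[3] = aCB$abrac
  sorted[4] = abracaCB$
  sorted[5] = acaCB$abr
  sorted[6] = bracaCB$a
  sorted[7] = caCB$abra
  sorted[8] = racaCB$ab
sorted[8] = racaCB$ab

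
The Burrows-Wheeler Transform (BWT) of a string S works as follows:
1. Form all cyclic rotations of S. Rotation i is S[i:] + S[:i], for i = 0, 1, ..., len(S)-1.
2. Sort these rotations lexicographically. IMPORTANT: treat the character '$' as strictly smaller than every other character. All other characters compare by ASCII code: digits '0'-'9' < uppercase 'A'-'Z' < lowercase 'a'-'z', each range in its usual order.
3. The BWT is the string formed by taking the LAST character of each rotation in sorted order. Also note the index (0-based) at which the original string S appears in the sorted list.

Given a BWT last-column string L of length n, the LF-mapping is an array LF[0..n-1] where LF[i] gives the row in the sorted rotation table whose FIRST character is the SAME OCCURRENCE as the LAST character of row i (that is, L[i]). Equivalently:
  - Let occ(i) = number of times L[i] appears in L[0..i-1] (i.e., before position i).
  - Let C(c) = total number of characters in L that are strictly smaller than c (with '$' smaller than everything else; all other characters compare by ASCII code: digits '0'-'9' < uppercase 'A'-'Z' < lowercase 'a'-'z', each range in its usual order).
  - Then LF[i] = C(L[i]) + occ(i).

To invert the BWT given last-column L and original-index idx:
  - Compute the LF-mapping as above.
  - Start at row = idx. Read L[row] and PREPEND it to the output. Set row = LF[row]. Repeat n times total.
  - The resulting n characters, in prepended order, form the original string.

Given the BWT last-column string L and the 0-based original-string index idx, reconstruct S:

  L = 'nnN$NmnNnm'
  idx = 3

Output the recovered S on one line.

LF mapping: 6 7 1 0 2 4 8 3 9 5
Walk LF starting at row 3, prepending L[row]:
  step 1: row=3, L[3]='$', prepend. Next row=LF[3]=0
  step 2: row=0, L[0]='n', prepend. Next row=LF[0]=6
  step 3: row=6, L[6]='n', prepend. Next row=LF[6]=8
  step 4: row=8, L[8]='n', prepend. Next row=LF[8]=9
  step 5: row=9, L[9]='m', prepend. Next row=LF[9]=5
  step 6: row=5, L[5]='m', prepend. Next row=LF[5]=4
  step 7: row=4, L[4]='N', prepend. Next row=LF[4]=2
  step 8: row=2, L[2]='N', prepend. Next row=LF[2]=1
  step 9: row=1, L[1]='n', prepend. Next row=LF[1]=7
  step 10: row=7, L[7]='N', prepend. Next row=LF[7]=3
Reversed output: NnNNmmnnn$

Answer: NnNNmmnnn$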